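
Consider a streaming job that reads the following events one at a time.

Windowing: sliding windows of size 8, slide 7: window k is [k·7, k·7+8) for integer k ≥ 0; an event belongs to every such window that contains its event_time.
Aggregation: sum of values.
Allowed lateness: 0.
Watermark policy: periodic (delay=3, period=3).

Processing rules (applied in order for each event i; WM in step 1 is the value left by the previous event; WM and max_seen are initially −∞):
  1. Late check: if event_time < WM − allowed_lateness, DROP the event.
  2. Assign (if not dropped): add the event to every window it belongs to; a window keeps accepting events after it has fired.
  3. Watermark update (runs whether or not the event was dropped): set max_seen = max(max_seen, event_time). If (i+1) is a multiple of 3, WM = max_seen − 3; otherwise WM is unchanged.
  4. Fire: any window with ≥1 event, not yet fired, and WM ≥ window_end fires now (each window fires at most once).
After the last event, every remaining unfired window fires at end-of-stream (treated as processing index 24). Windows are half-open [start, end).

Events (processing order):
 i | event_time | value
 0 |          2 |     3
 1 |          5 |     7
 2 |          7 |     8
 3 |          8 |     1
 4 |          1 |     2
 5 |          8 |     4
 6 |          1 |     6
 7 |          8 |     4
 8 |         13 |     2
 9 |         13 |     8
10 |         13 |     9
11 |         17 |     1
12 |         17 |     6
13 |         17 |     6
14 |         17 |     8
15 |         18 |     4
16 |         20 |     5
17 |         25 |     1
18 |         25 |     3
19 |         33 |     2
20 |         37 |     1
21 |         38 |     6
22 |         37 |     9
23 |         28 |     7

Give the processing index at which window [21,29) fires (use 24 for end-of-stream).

i=0 t=2 v=3: → [0,8); WM=−∞
i=1 t=5 v=7: → [0,8); WM=−∞
i=2 t=7 v=8: → [7,15),[0,8); WM=4
i=3 t=8 v=1: → [7,15); WM=4
i=4 t=1 v=2: DROP (t<4-0); WM=4
i=5 t=8 v=4: → [7,15); WM=5
i=6 t=1 v=6: DROP (t<5-0); WM=5
i=7 t=8 v=4: → [7,15); WM=5
i=8 t=13 v=2: → [7,15); WM=10; [0,8) fires=18
i=9 t=13 v=8: → [7,15); WM=10
i=10 t=13 v=9: → [7,15); WM=10
i=11 t=17 v=1: → [14,22); WM=14
i=12 t=17 v=6: → [14,22); WM=14
i=13 t=17 v=6: → [14,22); WM=14
i=14 t=17 v=8: → [14,22); WM=14
i=15 t=18 v=4: → [14,22); WM=14
i=16 t=20 v=5: → [14,22); WM=14
i=17 t=25 v=1: → [21,29); WM=22; [7,15) fires=36 [14,22) fires=30
i=18 t=25 v=3: → [21,29); WM=22
i=19 t=33 v=2: → [28,36); WM=22
i=20 t=37 v=1: → [35,43); WM=34; [21,29) fires=4
i=21 t=38 v=6: → [35,43); WM=34
i=22 t=37 v=9: → [35,43); WM=34
i=23 t=28 v=7: DROP (t<34-0); WM=35

20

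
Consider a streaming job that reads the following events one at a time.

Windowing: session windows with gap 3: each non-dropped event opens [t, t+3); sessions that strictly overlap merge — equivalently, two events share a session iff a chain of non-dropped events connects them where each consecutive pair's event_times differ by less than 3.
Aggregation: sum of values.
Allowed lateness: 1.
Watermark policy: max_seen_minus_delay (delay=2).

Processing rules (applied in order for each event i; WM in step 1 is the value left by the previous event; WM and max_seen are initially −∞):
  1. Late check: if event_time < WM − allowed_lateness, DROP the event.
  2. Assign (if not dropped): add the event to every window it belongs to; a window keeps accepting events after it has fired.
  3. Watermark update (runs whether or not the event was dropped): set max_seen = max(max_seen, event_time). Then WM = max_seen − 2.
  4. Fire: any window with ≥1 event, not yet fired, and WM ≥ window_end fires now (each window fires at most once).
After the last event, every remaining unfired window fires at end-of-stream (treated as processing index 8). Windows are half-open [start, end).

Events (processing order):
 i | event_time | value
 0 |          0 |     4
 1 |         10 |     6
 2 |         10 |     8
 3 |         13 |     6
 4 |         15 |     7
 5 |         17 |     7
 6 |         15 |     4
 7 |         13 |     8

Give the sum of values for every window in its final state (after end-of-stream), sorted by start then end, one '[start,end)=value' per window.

[0,3)=4 [10,13)=14 [13,20)=24

i=0 t=0 v=4: → [0,3); WM=-2
i=1 t=10 v=6: → [10,13); WM=8
i=2 t=10 v=8: → [10,13); WM=8
i=3 t=13 v=6: → [13,16); WM=11
i=4 t=15 v=7: → [13,18); WM=13
i=5 t=17 v=7: → [13,20); WM=15
i=6 t=15 v=4: → [13,20); WM=15
i=7 t=13 v=8: DROP (t<15-1); WM=15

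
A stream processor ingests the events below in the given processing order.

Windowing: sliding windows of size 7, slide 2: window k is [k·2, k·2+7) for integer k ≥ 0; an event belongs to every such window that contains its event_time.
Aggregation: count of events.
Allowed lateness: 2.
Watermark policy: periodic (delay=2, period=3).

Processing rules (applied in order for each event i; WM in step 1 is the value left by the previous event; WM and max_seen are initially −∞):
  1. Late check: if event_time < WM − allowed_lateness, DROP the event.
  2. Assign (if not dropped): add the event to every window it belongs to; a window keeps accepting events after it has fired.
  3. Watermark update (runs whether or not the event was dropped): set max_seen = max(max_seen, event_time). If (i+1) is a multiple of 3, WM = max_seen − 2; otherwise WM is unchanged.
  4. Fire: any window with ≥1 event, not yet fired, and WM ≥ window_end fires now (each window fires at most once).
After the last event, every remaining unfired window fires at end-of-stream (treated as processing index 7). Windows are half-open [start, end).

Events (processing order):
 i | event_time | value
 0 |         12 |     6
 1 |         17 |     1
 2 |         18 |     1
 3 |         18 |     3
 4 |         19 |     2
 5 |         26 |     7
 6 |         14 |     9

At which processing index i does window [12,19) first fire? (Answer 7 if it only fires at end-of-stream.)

5

i=0 t=12 v=6: → [12,19),[10,17),[8,15),[6,13); WM=−∞
i=1 t=17 v=1: → [16,23),[14,21),[12,19); WM=−∞
i=2 t=18 v=1: → [18,25),[16,23),[14,21),[12,19); WM=16; [6,13) fires=1 [8,15) fires=1
i=3 t=18 v=3: → [18,25),[16,23),[14,21),[12,19); WM=16
i=4 t=19 v=2: → [18,25),[16,23),[14,21); WM=16
i=5 t=26 v=7: → [26,33),[24,31),[22,29),[20,27); WM=24; [10,17) fires=1 [12,19) fires=4 [14,21) fires=4 [16,23) fires=4
i=6 t=14 v=9: DROP (t<24-2); WM=24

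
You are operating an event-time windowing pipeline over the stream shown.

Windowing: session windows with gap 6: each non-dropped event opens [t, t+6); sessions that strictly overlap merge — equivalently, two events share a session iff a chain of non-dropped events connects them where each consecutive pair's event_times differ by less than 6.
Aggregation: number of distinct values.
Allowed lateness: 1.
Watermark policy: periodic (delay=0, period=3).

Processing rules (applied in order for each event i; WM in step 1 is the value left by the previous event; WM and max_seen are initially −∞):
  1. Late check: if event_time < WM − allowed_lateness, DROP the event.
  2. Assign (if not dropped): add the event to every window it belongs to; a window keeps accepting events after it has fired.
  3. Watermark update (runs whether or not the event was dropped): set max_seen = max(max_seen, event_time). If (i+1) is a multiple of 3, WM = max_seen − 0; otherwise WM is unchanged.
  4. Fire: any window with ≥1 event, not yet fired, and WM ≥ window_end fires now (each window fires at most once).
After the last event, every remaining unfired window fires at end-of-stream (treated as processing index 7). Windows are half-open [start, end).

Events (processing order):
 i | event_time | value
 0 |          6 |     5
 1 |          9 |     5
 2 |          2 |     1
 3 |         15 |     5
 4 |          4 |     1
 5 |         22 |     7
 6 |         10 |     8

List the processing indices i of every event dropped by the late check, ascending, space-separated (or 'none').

i=0 t=6 v=5: → [6,12); WM=−∞
i=1 t=9 v=5: → [6,15); WM=−∞
i=2 t=2 v=1: → [2,15); WM=9
i=3 t=15 v=5: → [15,21); WM=9
i=4 t=4 v=1: DROP (t<9-1); WM=9
i=5 t=22 v=7: → [22,28); WM=22
i=6 t=10 v=8: DROP (t<22-1); WM=22

4 6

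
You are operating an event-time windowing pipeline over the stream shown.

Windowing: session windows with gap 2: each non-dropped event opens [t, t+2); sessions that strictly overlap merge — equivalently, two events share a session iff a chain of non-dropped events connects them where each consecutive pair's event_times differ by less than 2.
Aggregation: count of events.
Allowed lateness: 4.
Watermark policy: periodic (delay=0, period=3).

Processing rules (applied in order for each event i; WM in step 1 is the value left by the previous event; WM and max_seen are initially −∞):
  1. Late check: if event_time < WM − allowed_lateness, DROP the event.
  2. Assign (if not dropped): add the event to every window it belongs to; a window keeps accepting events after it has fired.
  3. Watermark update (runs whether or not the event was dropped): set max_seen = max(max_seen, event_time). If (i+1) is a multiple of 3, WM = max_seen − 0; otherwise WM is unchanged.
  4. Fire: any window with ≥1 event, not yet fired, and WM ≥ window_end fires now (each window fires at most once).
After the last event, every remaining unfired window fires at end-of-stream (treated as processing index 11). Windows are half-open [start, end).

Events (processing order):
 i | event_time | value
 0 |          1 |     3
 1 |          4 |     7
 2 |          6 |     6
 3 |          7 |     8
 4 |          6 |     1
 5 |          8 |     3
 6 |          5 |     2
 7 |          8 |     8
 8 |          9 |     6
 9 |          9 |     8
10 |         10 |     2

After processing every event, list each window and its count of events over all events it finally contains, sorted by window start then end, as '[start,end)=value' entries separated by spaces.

[1,3)=1 [4,12)=10

i=0 t=1 v=3: → [1,3); WM=−∞
i=1 t=4 v=7: → [4,6); WM=−∞
i=2 t=6 v=6: → [6,8); WM=6
i=3 t=7 v=8: → [6,9); WM=6
i=4 t=6 v=1: → [6,9); WM=6
i=5 t=8 v=3: → [6,10); WM=8
i=6 t=5 v=2: → [4,10); WM=8
i=7 t=8 v=8: → [4,10); WM=8
i=8 t=9 v=6: → [4,11); WM=9
i=9 t=9 v=8: → [4,11); WM=9
i=10 t=10 v=2: → [4,12); WM=9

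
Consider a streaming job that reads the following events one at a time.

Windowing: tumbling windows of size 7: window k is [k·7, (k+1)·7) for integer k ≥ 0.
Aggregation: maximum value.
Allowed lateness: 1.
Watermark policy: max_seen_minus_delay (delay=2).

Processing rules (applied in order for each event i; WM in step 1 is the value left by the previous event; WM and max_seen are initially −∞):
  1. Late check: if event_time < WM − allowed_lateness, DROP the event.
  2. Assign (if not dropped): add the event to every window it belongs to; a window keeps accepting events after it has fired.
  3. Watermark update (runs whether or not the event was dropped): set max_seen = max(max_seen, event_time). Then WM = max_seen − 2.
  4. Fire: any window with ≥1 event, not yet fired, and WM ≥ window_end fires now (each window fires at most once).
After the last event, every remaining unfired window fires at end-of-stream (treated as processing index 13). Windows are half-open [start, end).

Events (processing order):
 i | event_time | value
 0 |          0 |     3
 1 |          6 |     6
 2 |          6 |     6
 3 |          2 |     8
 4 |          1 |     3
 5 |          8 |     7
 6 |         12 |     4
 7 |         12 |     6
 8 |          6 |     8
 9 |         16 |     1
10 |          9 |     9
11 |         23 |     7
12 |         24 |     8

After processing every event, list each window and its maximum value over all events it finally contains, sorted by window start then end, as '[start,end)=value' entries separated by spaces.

[0,7)=6 [7,14)=7 [14,21)=1 [21,28)=8

i=0 t=0 v=3: → [0,7); WM=-2
i=1 t=6 v=6: → [0,7); WM=4
i=2 t=6 v=6: → [0,7); WM=4
i=3 t=2 v=8: DROP (t<4-1); WM=4
i=4 t=1 v=3: DROP (t<4-1); WM=4
i=5 t=8 v=7: → [7,14); WM=6
i=6 t=12 v=4: → [7,14); WM=10; [0,7) fires=6
i=7 t=12 v=6: → [7,14); WM=10
i=8 t=6 v=8: DROP (t<10-1); WM=10
i=9 t=16 v=1: → [14,21); WM=14; [7,14) fires=7
i=10 t=9 v=9: DROP (t<14-1); WM=14
i=11 t=23 v=7: → [21,28); WM=21; [14,21) fires=1
i=12 t=24 v=8: → [21,28); WM=22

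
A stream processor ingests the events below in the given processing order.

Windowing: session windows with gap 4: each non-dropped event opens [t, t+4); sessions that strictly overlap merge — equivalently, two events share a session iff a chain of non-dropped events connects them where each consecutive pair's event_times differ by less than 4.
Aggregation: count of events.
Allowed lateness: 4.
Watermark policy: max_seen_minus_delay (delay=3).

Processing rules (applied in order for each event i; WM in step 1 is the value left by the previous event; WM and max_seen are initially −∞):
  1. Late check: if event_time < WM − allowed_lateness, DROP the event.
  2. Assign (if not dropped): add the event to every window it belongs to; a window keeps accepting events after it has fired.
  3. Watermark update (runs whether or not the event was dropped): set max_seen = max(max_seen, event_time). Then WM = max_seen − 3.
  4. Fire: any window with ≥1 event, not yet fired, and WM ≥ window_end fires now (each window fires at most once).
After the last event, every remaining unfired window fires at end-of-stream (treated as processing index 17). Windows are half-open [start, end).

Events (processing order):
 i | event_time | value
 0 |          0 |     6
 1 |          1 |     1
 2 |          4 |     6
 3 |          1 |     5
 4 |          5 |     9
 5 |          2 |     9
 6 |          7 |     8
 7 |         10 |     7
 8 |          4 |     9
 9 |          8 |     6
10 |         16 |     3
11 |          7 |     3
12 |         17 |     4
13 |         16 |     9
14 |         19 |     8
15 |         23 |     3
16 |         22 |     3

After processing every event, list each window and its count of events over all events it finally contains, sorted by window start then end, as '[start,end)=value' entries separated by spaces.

[0,14)=10 [16,27)=6

i=0 t=0 v=6: → [0,4); WM=-3
i=1 t=1 v=1: → [0,5); WM=-2
i=2 t=4 v=6: → [0,8); WM=1
i=3 t=1 v=5: → [0,8); WM=1
i=4 t=5 v=9: → [0,9); WM=2
i=5 t=2 v=9: → [0,9); WM=2
i=6 t=7 v=8: → [0,11); WM=4
i=7 t=10 v=7: → [0,14); WM=7
i=8 t=4 v=9: → [0,14); WM=7
i=9 t=8 v=6: → [0,14); WM=7
i=10 t=16 v=3: → [16,20); WM=13
i=11 t=7 v=3: DROP (t<13-4); WM=13
i=12 t=17 v=4: → [16,21); WM=14
i=13 t=16 v=9: → [16,21); WM=14
i=14 t=19 v=8: → [16,23); WM=16
i=15 t=23 v=3: → [23,27); WM=20
i=16 t=22 v=3: → [16,27); WM=20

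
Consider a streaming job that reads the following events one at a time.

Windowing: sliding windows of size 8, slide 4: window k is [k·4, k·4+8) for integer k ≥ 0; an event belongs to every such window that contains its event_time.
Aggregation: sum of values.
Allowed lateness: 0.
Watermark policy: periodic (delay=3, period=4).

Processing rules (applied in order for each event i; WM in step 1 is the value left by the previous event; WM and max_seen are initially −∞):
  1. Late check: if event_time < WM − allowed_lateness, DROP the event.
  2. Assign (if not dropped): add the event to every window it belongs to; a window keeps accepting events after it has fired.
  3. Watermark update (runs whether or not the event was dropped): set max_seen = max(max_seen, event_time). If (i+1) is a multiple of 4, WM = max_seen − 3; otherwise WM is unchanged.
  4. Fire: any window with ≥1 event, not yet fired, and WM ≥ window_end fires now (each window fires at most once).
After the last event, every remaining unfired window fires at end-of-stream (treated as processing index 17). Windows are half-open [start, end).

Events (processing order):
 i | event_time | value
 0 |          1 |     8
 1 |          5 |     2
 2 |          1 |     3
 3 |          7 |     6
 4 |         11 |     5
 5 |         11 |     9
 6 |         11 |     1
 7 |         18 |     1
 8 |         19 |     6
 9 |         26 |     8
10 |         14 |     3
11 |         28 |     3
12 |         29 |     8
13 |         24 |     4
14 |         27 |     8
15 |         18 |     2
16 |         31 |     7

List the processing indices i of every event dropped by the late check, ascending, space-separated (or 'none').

10 13 15

i=0 t=1 v=8: → [0,8); WM=−∞
i=1 t=5 v=2: → [4,12),[0,8); WM=−∞
i=2 t=1 v=3: → [0,8); WM=−∞
i=3 t=7 v=6: → [4,12),[0,8); WM=4
i=4 t=11 v=5: → [8,16),[4,12); WM=4
i=5 t=11 v=9: → [8,16),[4,12); WM=4
i=6 t=11 v=1: → [8,16),[4,12); WM=4
i=7 t=18 v=1: → [16,24),[12,20); WM=15; [0,8) fires=19 [4,12) fires=23
i=8 t=19 v=6: → [16,24),[12,20); WM=15
i=9 t=26 v=8: → [24,32),[20,28); WM=15
i=10 t=14 v=3: DROP (t<15-0); WM=15
i=11 t=28 v=3: → [28,36),[24,32); WM=25; [8,16) fires=15 [12,20) fires=7 [16,24) fires=7
i=12 t=29 v=8: → [28,36),[24,32); WM=25
i=13 t=24 v=4: DROP (t<25-0); WM=25
i=14 t=27 v=8: → [24,32),[20,28); WM=25
i=15 t=18 v=2: DROP (t<25-0); WM=26
i=16 t=31 v=7: → [28,36),[24,32); WM=26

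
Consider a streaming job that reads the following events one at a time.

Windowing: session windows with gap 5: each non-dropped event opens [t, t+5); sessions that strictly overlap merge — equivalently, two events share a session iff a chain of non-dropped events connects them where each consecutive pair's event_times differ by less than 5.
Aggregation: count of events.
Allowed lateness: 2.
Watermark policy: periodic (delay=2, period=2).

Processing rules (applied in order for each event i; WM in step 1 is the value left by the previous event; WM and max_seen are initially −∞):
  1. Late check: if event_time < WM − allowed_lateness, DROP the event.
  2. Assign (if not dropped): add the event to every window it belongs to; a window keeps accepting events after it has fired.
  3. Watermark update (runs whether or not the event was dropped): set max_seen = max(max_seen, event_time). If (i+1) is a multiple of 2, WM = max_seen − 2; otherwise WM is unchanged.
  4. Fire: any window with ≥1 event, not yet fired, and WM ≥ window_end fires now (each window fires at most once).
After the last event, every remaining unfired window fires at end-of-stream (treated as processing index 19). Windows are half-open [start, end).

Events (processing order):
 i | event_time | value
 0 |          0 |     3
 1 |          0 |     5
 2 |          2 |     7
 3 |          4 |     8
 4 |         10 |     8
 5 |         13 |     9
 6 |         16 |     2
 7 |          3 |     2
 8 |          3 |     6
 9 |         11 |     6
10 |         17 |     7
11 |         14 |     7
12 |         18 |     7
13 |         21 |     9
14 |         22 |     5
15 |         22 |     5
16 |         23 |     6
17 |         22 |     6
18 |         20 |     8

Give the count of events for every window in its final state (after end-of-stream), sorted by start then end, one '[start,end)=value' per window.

i=0 t=0 v=3: → [0,5); WM=−∞
i=1 t=0 v=5: → [0,5); WM=-2
i=2 t=2 v=7: → [0,7); WM=-2
i=3 t=4 v=8: → [0,9); WM=2
i=4 t=10 v=8: → [10,15); WM=2
i=5 t=13 v=9: → [10,18); WM=11
i=6 t=16 v=2: → [10,21); WM=11
i=7 t=3 v=2: DROP (t<11-2); WM=14
i=8 t=3 v=6: DROP (t<14-2); WM=14
i=9 t=11 v=6: DROP (t<14-2); WM=14
i=10 t=17 v=7: → [10,22); WM=14
i=11 t=14 v=7: → [10,22); WM=15
i=12 t=18 v=7: → [10,23); WM=15
i=13 t=21 v=9: → [10,26); WM=19
i=14 t=22 v=5: → [10,27); WM=19
i=15 t=22 v=5: → [10,27); WM=20
i=16 t=23 v=6: → [10,28); WM=20
i=17 t=22 v=6: → [10,28); WM=21
i=18 t=20 v=8: → [10,28); WM=21

[0,9)=4 [10,28)=12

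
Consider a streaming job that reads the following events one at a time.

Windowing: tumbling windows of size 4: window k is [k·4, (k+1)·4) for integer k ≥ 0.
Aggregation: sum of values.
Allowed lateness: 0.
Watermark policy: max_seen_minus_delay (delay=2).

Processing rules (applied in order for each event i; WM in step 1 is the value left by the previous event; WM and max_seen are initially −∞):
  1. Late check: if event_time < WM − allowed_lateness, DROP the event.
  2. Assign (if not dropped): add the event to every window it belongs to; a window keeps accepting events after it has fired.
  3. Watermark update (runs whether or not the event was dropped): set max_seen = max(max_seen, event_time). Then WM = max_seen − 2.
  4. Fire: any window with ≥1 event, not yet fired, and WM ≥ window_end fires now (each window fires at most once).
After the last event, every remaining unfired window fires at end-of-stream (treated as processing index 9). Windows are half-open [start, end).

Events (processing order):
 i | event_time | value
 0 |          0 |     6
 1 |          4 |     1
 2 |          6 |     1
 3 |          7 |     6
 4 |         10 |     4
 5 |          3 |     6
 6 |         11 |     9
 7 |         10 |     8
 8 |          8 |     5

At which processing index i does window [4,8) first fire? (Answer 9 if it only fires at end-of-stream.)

i=0 t=0 v=6: → [0,4); WM=-2
i=1 t=4 v=1: → [4,8); WM=2
i=2 t=6 v=1: → [4,8); WM=4; [0,4) fires=6
i=3 t=7 v=6: → [4,8); WM=5
i=4 t=10 v=4: → [8,12); WM=8; [4,8) fires=8
i=5 t=3 v=6: DROP (t<8-0); WM=8
i=6 t=11 v=9: → [8,12); WM=9
i=7 t=10 v=8: → [8,12); WM=9
i=8 t=8 v=5: DROP (t<9-0); WM=9

4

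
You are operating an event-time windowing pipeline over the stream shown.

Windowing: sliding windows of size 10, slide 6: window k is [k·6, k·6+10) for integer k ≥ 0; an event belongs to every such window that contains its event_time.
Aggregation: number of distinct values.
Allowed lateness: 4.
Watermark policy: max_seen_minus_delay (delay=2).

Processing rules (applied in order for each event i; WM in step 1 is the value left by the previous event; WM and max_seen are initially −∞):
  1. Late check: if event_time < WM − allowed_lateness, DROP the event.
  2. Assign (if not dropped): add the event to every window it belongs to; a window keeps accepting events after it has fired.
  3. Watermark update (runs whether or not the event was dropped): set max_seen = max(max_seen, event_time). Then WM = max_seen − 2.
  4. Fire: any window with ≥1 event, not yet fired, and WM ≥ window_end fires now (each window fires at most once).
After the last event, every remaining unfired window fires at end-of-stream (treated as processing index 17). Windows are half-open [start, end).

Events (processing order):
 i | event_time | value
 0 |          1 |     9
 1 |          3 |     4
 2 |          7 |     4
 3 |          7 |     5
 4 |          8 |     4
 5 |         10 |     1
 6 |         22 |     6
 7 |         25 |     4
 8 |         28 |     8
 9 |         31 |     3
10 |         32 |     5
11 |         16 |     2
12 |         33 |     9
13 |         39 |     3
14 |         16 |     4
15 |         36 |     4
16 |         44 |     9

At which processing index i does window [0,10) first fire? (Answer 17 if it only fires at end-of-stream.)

i=0 t=1 v=9: → [0,10); WM=-1
i=1 t=3 v=4: → [0,10); WM=1
i=2 t=7 v=4: → [6,16),[0,10); WM=5
i=3 t=7 v=5: → [6,16),[0,10); WM=5
i=4 t=8 v=4: → [6,16),[0,10); WM=6
i=5 t=10 v=1: → [6,16); WM=8
i=6 t=22 v=6: → [18,28); WM=20; [0,10) fires=3 [6,16) fires=3
i=7 t=25 v=4: → [24,34),[18,28); WM=23
i=8 t=28 v=8: → [24,34); WM=26
i=9 t=31 v=3: → [30,40),[24,34); WM=29; [18,28) fires=2
i=10 t=32 v=5: → [30,40),[24,34); WM=30
i=11 t=16 v=2: DROP (t<30-4); WM=30
i=12 t=33 v=9: → [30,40),[24,34); WM=31
i=13 t=39 v=3: → [36,46),[30,40); WM=37; [24,34) fires=5
i=14 t=16 v=4: DROP (t<37-4); WM=37
i=15 t=36 v=4: → [36,46),[30,40); WM=37
i=16 t=44 v=9: → [42,52),[36,46); WM=42; [30,40) fires=4

6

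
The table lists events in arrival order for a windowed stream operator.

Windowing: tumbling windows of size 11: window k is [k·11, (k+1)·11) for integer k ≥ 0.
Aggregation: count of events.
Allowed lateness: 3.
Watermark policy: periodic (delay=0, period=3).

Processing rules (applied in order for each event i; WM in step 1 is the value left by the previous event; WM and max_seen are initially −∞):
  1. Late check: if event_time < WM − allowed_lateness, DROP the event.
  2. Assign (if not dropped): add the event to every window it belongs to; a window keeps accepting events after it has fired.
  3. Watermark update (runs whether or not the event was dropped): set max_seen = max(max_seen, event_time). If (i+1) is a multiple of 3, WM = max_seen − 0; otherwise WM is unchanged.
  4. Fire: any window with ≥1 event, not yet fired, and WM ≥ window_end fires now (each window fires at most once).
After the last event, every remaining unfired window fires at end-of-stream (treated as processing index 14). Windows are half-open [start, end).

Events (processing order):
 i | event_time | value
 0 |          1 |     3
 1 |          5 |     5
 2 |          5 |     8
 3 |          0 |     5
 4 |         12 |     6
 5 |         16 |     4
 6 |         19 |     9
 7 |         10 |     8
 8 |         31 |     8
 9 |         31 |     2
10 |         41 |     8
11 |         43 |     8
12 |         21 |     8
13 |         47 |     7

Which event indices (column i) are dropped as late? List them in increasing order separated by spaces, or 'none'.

3 7 12

i=0 t=1 v=3: → [0,11); WM=−∞
i=1 t=5 v=5: → [0,11); WM=−∞
i=2 t=5 v=8: → [0,11); WM=5
i=3 t=0 v=5: DROP (t<5-3); WM=5
i=4 t=12 v=6: → [11,22); WM=5
i=5 t=16 v=4: → [11,22); WM=16; [0,11) fires=3
i=6 t=19 v=9: → [11,22); WM=16
i=7 t=10 v=8: DROP (t<16-3); WM=16
i=8 t=31 v=8: → [22,33); WM=31; [11,22) fires=3
i=9 t=31 v=2: → [22,33); WM=31
i=10 t=41 v=8: → [33,44); WM=31
i=11 t=43 v=8: → [33,44); WM=43; [22,33) fires=2
i=12 t=21 v=8: DROP (t<43-3); WM=43
i=13 t=47 v=7: → [44,55); WM=43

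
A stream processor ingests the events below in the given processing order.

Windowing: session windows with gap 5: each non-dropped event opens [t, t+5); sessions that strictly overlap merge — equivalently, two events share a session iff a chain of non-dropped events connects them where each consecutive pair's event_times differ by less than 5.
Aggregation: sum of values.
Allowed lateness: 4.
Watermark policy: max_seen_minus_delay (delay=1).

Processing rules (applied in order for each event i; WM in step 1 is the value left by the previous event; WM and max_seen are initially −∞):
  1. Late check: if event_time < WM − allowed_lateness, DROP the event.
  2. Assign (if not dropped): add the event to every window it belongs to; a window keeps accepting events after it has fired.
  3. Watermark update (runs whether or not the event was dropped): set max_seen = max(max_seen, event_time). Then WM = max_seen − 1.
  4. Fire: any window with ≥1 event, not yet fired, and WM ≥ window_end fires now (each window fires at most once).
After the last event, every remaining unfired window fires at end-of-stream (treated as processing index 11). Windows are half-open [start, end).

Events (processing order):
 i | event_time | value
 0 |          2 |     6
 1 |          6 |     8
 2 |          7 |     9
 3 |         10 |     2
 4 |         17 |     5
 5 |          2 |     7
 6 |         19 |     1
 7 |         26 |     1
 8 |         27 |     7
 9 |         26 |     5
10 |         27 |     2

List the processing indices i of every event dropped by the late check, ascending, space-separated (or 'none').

i=0 t=2 v=6: → [2,7); WM=1
i=1 t=6 v=8: → [2,11); WM=5
i=2 t=7 v=9: → [2,12); WM=6
i=3 t=10 v=2: → [2,15); WM=9
i=4 t=17 v=5: → [17,22); WM=16
i=5 t=2 v=7: DROP (t<16-4); WM=16
i=6 t=19 v=1: → [17,24); WM=18
i=7 t=26 v=1: → [26,31); WM=25
i=8 t=27 v=7: → [26,32); WM=26
i=9 t=26 v=5: → [26,32); WM=26
i=10 t=27 v=2: → [26,32); WM=26

5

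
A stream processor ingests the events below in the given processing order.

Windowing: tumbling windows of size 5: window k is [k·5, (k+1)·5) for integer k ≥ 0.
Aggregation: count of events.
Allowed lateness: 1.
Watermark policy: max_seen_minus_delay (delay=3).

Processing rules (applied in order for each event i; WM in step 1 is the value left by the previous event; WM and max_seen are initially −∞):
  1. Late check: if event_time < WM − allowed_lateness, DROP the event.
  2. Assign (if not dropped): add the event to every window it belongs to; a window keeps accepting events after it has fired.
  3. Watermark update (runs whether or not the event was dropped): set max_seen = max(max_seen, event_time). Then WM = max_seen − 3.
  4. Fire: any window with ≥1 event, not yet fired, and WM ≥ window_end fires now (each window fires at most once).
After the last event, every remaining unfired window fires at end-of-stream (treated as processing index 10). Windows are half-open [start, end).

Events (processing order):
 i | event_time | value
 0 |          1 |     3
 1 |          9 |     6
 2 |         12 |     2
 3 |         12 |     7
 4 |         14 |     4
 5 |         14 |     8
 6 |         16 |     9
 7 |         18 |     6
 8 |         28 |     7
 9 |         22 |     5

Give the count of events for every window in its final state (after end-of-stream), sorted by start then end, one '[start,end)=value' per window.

[0,5)=1 [5,10)=1 [10,15)=4 [15,20)=2 [25,30)=1

i=0 t=1 v=3: → [0,5); WM=-2
i=1 t=9 v=6: → [5,10); WM=6; [0,5) fires=1
i=2 t=12 v=2: → [10,15); WM=9
i=3 t=12 v=7: → [10,15); WM=9
i=4 t=14 v=4: → [10,15); WM=11; [5,10) fires=1
i=5 t=14 v=8: → [10,15); WM=11
i=6 t=16 v=9: → [15,20); WM=13
i=7 t=18 v=6: → [15,20); WM=15; [10,15) fires=4
i=8 t=28 v=7: → [25,30); WM=25; [15,20) fires=2
i=9 t=22 v=5: DROP (t<25-1); WM=25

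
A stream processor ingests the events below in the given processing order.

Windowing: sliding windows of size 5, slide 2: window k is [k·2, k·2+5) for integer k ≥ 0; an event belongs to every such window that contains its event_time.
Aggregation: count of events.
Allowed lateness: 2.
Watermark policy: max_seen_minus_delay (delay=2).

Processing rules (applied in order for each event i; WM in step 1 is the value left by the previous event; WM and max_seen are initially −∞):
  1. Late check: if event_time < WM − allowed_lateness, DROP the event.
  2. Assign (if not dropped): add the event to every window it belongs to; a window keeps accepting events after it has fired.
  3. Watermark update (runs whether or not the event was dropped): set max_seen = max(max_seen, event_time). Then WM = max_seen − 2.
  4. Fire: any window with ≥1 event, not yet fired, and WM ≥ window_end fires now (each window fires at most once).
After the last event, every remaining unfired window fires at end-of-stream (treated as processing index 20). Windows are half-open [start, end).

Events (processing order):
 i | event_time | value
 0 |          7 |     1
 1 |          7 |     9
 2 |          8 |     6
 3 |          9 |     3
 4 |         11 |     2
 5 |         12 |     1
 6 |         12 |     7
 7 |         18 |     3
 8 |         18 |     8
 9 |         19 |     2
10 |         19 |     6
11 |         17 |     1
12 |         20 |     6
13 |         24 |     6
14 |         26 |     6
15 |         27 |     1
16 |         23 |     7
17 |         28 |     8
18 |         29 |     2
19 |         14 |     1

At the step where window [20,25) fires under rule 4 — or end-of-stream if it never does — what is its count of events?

2

i=0 t=7 v=1: → [6,11),[4,9); WM=5
i=1 t=7 v=9: → [6,11),[4,9); WM=5
i=2 t=8 v=6: → [8,13),[6,11),[4,9); WM=6
i=3 t=9 v=3: → [8,13),[6,11); WM=7
i=4 t=11 v=2: → [10,15),[8,13); WM=9; [4,9) fires=3
i=5 t=12 v=1: → [12,17),[10,15),[8,13); WM=10
i=6 t=12 v=7: → [12,17),[10,15),[8,13); WM=10
i=7 t=18 v=3: → [18,23),[16,21),[14,19); WM=16; [6,11) fires=4 [8,13) fires=5 [10,15) fires=3
i=8 t=18 v=8: → [18,23),[16,21),[14,19); WM=16
i=9 t=19 v=2: → [18,23),[16,21); WM=17; [12,17) fires=2
i=10 t=19 v=6: → [18,23),[16,21); WM=17
i=11 t=17 v=1: → [16,21),[14,19); WM=17
i=12 t=20 v=6: → [20,25),[18,23),[16,21); WM=18
i=13 t=24 v=6: → [24,29),[22,27),[20,25); WM=22; [14,19) fires=3 [16,21) fires=6
i=14 t=26 v=6: → [26,31),[24,29),[22,27); WM=24; [18,23) fires=5
i=15 t=27 v=1: → [26,31),[24,29); WM=25; [20,25) fires=2
i=16 t=23 v=7: → [22,27),[20,25); WM=25
i=17 t=28 v=8: → [28,33),[26,31),[24,29); WM=26
i=18 t=29 v=2: → [28,33),[26,31); WM=27; [22,27) fires=3
i=19 t=14 v=1: DROP (t<27-2); WM=27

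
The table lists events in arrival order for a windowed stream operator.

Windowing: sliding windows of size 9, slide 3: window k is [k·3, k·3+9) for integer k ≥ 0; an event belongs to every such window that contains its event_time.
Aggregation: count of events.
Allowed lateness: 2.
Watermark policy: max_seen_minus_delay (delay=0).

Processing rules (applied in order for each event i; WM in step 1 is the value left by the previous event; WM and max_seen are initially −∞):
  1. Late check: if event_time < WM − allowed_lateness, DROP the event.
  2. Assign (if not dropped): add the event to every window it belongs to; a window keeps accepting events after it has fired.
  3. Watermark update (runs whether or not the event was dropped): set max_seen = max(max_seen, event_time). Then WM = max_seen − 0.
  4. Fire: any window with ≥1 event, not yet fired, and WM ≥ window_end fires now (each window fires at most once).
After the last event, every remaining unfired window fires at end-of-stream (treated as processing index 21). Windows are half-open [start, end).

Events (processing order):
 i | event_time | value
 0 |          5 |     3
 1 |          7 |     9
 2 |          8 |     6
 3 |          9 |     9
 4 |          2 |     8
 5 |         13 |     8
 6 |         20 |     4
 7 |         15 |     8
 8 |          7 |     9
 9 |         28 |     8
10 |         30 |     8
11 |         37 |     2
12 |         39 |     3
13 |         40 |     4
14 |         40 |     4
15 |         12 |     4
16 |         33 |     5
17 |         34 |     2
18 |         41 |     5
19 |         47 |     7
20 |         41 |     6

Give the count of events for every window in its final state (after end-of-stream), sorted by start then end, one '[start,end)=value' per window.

[0,9)=3 [3,12)=4 [6,15)=4 [9,18)=2 [12,21)=2 [15,24)=1 [18,27)=1 [21,30)=1 [24,33)=2 [27,36)=2 [30,39)=2 [33,42)=5 [36,45)=5 [39,48)=5 [42,51)=1 [45,54)=1

i=0 t=5 v=3: → [3,12),[0,9); WM=5
i=1 t=7 v=9: → [6,15),[3,12),[0,9); WM=7
i=2 t=8 v=6: → [6,15),[3,12),[0,9); WM=8
i=3 t=9 v=9: → [9,18),[6,15),[3,12); WM=9; [0,9) fires=3
i=4 t=2 v=8: DROP (t<9-2); WM=9
i=5 t=13 v=8: → [12,21),[9,18),[6,15); WM=13; [3,12) fires=4
i=6 t=20 v=4: → [18,27),[15,24),[12,21); WM=20; [6,15) fires=4 [9,18) fires=2
i=7 t=15 v=8: DROP (t<20-2); WM=20
i=8 t=7 v=9: DROP (t<20-2); WM=20
i=9 t=28 v=8: → [27,36),[24,33),[21,30); WM=28; [12,21) fires=2 [15,24) fires=1 [18,27) fires=1
i=10 t=30 v=8: → [30,39),[27,36),[24,33); WM=30; [21,30) fires=1
i=11 t=37 v=2: → [36,45),[33,42),[30,39); WM=37; [24,33) fires=2 [27,36) fires=2
i=12 t=39 v=3: → [39,48),[36,45),[33,42); WM=39; [30,39) fires=2
i=13 t=40 v=4: → [39,48),[36,45),[33,42); WM=40
i=14 t=40 v=4: → [39,48),[36,45),[33,42); WM=40
i=15 t=12 v=4: DROP (t<40-2); WM=40
i=16 t=33 v=5: DROP (t<40-2); WM=40
i=17 t=34 v=2: DROP (t<40-2); WM=40
i=18 t=41 v=5: → [39,48),[36,45),[33,42); WM=41
i=19 t=47 v=7: → [45,54),[42,51),[39,48); WM=47; [33,42) fires=5 [36,45) fires=5
i=20 t=41 v=6: DROP (t<47-2); WM=47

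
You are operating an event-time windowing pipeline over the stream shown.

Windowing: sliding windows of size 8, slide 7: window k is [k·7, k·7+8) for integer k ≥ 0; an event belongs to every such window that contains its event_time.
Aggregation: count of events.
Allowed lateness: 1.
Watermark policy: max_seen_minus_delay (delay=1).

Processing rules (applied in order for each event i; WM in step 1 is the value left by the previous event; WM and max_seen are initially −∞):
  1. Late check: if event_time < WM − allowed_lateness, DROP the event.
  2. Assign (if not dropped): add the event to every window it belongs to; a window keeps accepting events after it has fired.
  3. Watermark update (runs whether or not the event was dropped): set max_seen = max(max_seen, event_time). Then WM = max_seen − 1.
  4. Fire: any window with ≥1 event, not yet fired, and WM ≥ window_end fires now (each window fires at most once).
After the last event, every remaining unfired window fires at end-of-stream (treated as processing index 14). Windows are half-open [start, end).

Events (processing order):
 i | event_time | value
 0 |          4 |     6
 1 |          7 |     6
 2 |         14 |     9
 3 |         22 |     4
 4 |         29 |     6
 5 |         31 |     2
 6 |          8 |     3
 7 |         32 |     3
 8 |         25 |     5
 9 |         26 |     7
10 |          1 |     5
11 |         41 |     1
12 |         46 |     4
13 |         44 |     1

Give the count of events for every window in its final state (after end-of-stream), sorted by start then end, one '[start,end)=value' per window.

i=0 t=4 v=6: → [0,8); WM=3
i=1 t=7 v=6: → [7,15),[0,8); WM=6
i=2 t=14 v=9: → [14,22),[7,15); WM=13; [0,8) fires=2
i=3 t=22 v=4: → [21,29); WM=21; [7,15) fires=2
i=4 t=29 v=6: → [28,36); WM=28; [14,22) fires=1
i=5 t=31 v=2: → [28,36); WM=30; [21,29) fires=1
i=6 t=8 v=3: DROP (t<30-1); WM=30
i=7 t=32 v=3: → [28,36); WM=31
i=8 t=25 v=5: DROP (t<31-1); WM=31
i=9 t=26 v=7: DROP (t<31-1); WM=31
i=10 t=1 v=5: DROP (t<31-1); WM=31
i=11 t=41 v=1: → [35,43); WM=40; [28,36) fires=3
i=12 t=46 v=4: → [42,50); WM=45; [35,43) fires=1
i=13 t=44 v=1: → [42,50); WM=45

[0,8)=2 [7,15)=2 [14,22)=1 [21,29)=1 [28,36)=3 [35,43)=1 [42,50)=2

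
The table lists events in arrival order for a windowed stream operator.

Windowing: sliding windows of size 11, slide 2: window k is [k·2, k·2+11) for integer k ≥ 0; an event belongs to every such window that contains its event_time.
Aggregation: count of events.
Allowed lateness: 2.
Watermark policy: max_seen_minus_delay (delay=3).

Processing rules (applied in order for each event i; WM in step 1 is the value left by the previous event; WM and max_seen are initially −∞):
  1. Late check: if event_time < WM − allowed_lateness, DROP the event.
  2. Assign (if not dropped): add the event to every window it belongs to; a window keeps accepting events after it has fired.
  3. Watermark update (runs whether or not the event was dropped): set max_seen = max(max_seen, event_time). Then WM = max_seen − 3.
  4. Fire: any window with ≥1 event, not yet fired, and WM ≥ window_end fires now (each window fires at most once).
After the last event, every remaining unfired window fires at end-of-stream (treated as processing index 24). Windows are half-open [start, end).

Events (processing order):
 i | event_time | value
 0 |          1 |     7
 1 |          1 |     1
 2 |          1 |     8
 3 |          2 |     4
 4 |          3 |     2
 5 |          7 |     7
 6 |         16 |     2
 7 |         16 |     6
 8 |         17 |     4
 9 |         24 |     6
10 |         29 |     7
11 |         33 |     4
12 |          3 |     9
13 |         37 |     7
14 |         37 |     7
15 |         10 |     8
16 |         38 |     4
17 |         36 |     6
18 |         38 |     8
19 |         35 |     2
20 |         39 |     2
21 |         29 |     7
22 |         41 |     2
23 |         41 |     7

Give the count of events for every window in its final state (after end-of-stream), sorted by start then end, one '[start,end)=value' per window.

i=0 t=1 v=7: → [0,11); WM=-2
i=1 t=1 v=1: → [0,11); WM=-2
i=2 t=1 v=8: → [0,11); WM=-2
i=3 t=2 v=4: → [2,13),[0,11); WM=-1
i=4 t=3 v=2: → [2,13),[0,11); WM=0
i=5 t=7 v=7: → [6,17),[4,15),[2,13),[0,11); WM=4
i=6 t=16 v=2: → [16,27),[14,25),[12,23),[10,21),[8,19),[6,17); WM=13; [0,11) fires=6 [2,13) fires=3
i=7 t=16 v=6: → [16,27),[14,25),[12,23),[10,21),[8,19),[6,17); WM=13
i=8 t=17 v=4: → [16,27),[14,25),[12,23),[10,21),[8,19); WM=14
i=9 t=24 v=6: → [24,35),[22,33),[20,31),[18,29),[16,27),[14,25); WM=21; [4,15) fires=1 [6,17) fires=3 [8,19) fires=3 [10,21) fires=3
i=10 t=29 v=7: → [28,39),[26,37),[24,35),[22,33),[20,31); WM=26; [12,23) fires=3 [14,25) fires=4
i=11 t=33 v=4: → [32,43),[30,41),[28,39),[26,37),[24,35); WM=30; [16,27) fires=4 [18,29) fires=1
i=12 t=3 v=9: DROP (t<30-2); WM=30
i=13 t=37 v=7: → [36,47),[34,45),[32,43),[30,41),[28,39); WM=34; [20,31) fires=2 [22,33) fires=2
i=14 t=37 v=7: → [36,47),[34,45),[32,43),[30,41),[28,39); WM=34
i=15 t=10 v=8: DROP (t<34-2); WM=34
i=16 t=38 v=4: → [38,49),[36,47),[34,45),[32,43),[30,41),[28,39); WM=35; [24,35) fires=3
i=17 t=36 v=6: → [36,47),[34,45),[32,43),[30,41),[28,39),[26,37); WM=35
i=18 t=38 v=8: → [38,49),[36,47),[34,45),[32,43),[30,41),[28,39); WM=35
i=19 t=35 v=2: → [34,45),[32,43),[30,41),[28,39),[26,37); WM=35
i=20 t=39 v=2: → [38,49),[36,47),[34,45),[32,43),[30,41); WM=36
i=21 t=29 v=7: DROP (t<36-2); WM=36
i=22 t=41 v=2: → [40,51),[38,49),[36,47),[34,45),[32,43); WM=38; [26,37) fires=4
i=23 t=41 v=7: → [40,51),[38,49),[36,47),[34,45),[32,43); WM=38

[0,11)=6 [2,13)=3 [4,15)=1 [6,17)=3 [8,19)=3 [10,21)=3 [12,23)=3 [14,25)=4 [16,27)=4 [18,29)=1 [20,31)=2 [22,33)=2 [24,35)=3 [26,37)=4 [28,39)=8 [30,41)=8 [32,43)=10 [34,45)=9 [36,47)=8 [38,49)=5 [40,51)=2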